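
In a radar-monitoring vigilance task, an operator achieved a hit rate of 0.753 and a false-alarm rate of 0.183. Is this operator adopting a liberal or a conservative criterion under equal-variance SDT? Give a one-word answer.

z(H) = 0.684, z(FA) = -0.904
c = −½·(z(H) + z(FA)) = 0.110
c > 0 → conservative criterion (biased toward responding “no”).

conservative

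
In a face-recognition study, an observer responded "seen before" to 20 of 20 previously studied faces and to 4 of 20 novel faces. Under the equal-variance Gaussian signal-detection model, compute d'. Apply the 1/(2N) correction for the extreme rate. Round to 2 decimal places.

d' = 2.80

The hit rate is 20/20 = 1, so apply the 1/(2N) correction: H → 1 − 1/(2·20) = 0.97500.
z(H) = z(0.97500) = 1.960
z(FA) = z(0.20000) = -0.842
d' = 1.960 − (-0.842) = 2.802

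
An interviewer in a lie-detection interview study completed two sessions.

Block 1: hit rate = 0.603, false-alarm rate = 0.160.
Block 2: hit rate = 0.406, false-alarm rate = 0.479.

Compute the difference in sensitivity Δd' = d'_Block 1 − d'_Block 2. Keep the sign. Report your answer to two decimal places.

Block 1: z(0.603) = 0.261, z(0.160) = -0.994, d' = 1.255
Block 2: z(0.406) = -0.238, z(0.479) = -0.053, d' = -0.185
Δd' = d'_Block 1 − d'_Block 2 = 1.255 − (-0.185) = 1.440
Block 1 has the higher sensitivity.

Δd' = 1.44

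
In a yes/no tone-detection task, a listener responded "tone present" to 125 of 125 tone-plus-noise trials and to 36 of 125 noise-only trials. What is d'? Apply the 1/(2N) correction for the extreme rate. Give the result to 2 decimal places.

The hit rate is 125/125 = 1, so apply the 1/(2N) correction: H → 1 − 1/(2·125) = 0.99600.
z(H) = z(0.99600) = 2.652
z(FA) = z(0.28800) = -0.559
d' = 2.652 − (-0.559) = 3.211

d' = 3.21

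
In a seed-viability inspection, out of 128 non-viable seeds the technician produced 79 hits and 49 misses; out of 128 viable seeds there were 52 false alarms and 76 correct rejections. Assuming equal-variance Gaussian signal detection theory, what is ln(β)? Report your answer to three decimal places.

ln β = -0.016

H = 79/128 = 0.6172
FA = 52/128 = 0.4062
z(0.6172) = 0.2981, z(0.4062) = -0.2373
ln β = −½·[z(H)² − z(FA)²] = −0.5 × (0.0889 − 0.0563) = -0.0163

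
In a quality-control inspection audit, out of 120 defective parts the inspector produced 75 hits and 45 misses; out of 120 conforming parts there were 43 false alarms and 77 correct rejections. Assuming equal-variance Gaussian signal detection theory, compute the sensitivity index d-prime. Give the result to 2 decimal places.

H = 75/120 = 0.6250
FA = 43/120 = 0.3583
Φ⁻¹(H) = Φ⁻¹(0.6250) = 0.319
Φ⁻¹(FA) = Φ⁻¹(0.3583) = -0.363
d' = z(H) − z(FA) = 0.319 − (-0.363) = 0.682

d-prime = 0.68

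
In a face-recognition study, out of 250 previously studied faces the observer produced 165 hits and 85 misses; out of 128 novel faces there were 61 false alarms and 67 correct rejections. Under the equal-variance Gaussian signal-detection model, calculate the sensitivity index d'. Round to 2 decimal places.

H = 165/250 = 0.6600
FA = 61/128 = 0.4766
Φ⁻¹(0.6600) = 0.4125, Φ⁻¹(0.4766) = -0.0587
d' = z(H) − z(FA) = 0.4125 − (-0.0587) = 0.4712

d' = 0.47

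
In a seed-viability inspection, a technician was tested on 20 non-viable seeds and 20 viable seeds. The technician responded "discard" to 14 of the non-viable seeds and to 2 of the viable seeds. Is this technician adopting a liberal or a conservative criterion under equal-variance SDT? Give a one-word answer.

z(H) = 0.524, z(FA) = -1.282
c = −½·(z(H) + z(FA)) = 0.379
c > 0 → conservative criterion (biased toward responding “no”).

conservative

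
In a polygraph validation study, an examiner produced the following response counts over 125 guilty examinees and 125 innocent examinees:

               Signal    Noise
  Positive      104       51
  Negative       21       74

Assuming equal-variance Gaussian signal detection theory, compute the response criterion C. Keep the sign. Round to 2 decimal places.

H = 104/125 = 0.8320
FA = 51/125 = 0.4080
Φ⁻¹(0.8320) = 0.9621, Φ⁻¹(0.4080) = -0.2327
c = −½·[z(H) + z(FA)] = −0.5 × (0.9621 + (-0.2327)) = -0.3647
c < 0: the examiner has a liberal response bias.

C = -0.36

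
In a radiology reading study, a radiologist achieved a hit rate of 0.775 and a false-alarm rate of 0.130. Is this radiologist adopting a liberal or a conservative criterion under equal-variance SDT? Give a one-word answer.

z(H) = 0.755, z(FA) = -1.126
c = −½·(z(H) + z(FA)) = 0.1855
c > 0 → conservative criterion (biased toward responding “no”).

conservative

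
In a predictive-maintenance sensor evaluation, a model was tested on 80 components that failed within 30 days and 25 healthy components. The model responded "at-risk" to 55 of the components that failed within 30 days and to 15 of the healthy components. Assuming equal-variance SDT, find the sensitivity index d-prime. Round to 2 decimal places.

H = 55/80 = 0.6875
FA = 15/25 = 0.6000
Φ⁻¹(0.6875) = 0.4888, Φ⁻¹(0.6000) = 0.2533
d' = z(H) − z(FA) = 0.4888 − 0.2533 = 0.2355

d-prime = 0.24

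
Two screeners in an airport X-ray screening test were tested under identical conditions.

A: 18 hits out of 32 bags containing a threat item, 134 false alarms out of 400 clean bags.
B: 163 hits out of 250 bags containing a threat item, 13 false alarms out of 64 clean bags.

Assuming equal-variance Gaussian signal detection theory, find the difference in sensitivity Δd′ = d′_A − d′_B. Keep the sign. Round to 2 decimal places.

Δd′ = -0.64

A: z(0.5625) = 0.157, z(0.3350) = -0.426, d' = 0.583
B: z(0.6520) = 0.391, z(0.2031) = -0.831, d' = 1.222
Δd' = d'_A − d'_B = 0.583 − 1.222 = -0.639
B has the higher sensitivity.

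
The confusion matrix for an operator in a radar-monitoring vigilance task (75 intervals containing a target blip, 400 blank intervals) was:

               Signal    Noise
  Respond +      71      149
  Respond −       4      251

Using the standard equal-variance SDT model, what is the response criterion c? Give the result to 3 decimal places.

H = 71/75 = 0.9467
FA = 149/400 = 0.3725
z(H) = z(0.9467) = 1.6137
z(FA) = z(0.3725) = -0.3252
c = −½·[z(H) + z(FA)] = −0.5 × (1.6137 + (-0.3252)) = -0.64425
c < 0: the operator has a liberal response bias.

c = -0.644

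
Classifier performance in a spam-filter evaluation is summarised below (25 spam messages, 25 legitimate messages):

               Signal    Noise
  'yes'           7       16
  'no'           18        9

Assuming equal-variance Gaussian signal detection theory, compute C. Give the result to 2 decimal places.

H = 7/25 = 0.2800
FA = 16/25 = 0.6400
z(H) = z(0.2800) = -0.583
z(FA) = z(0.6400) = 0.358
c = −½·[z(H) + z(FA)] = −0.5 × (-0.583 + 0.358) = 0.1125
c > 0: the classifier has a conservative response bias.

C = 0.11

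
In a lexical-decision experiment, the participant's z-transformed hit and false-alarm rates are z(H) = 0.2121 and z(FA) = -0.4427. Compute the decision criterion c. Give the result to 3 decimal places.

c = −½·[z(H) + z(FA)] = −½·(0.2121 + (-0.4427)) = 0.1153

c = 0.115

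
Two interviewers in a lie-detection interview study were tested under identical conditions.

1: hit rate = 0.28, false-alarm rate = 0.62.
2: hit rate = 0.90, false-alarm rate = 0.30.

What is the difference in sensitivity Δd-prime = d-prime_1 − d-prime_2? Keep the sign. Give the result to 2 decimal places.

1: z(0.28) = -0.583, z(0.62) = 0.305, d' = -0.888
2: z(0.90) = 1.282, z(0.30) = -0.524, d' = 1.806
Δd' = d'_1 − d'_2 = -0.888 − 1.806 = -2.694
2 has the higher sensitivity.

Δd-prime = -2.69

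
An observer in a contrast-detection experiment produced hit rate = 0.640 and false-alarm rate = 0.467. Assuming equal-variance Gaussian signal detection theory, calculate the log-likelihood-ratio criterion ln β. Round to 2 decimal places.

z(H) = 0.358
z(FA) = -0.083
ln β = −½·[z(H)² − z(FA)²] = −0.5 × (0.128 − 0.007) = -0.0605

ln β = -0.06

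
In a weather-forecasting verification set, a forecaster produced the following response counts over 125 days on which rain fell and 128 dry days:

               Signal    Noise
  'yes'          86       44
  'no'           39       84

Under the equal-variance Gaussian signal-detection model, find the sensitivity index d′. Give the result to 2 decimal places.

H = 86/125 = 0.6880
FA = 44/128 = 0.3438
z(0.6880) = 0.4902, z(0.3438) = -0.4021
d' = z(H) − z(FA) = 0.4902 − (-0.4021) = 0.8923

d′ = 0.89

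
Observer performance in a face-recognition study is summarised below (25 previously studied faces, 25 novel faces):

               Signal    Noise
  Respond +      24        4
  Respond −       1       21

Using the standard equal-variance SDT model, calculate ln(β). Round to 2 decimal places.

ln β = -1.04

H = 24/25 = 0.9600
FA = 4/25 = 0.1600
Φ⁻¹(0.9600) = 1.751, Φ⁻¹(0.1600) = -0.994
ln β = −½·[z(H)² − z(FA)²] = −0.5 × (3.066 − 0.988) = -1.039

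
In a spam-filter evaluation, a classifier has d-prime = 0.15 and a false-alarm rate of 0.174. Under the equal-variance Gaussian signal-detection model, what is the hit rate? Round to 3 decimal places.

z(false-alarm rate) = z(0.174) = -0.9385
z(H) = z(FA) + d' = -0.9385 + 0.15 = -0.7885
hit rate = Φ(-0.7885) = 0.2152

hit rate = 0.215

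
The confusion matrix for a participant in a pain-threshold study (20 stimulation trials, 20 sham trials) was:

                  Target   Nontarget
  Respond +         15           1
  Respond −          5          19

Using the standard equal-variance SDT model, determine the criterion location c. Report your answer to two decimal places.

H = 15/20 = 0.7500
FA = 1/20 = 0.0500
z(H) = z(0.7500) = 0.6745
z(FA) = z(0.0500) = -1.6449
c = −½·[z(H) + z(FA)] = −0.5 × (0.6745 + (-1.6449)) = 0.4852

c = 0.49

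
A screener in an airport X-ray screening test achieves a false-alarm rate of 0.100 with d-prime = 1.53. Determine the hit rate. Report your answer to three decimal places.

hit rate = 0.598

z(false-alarm rate) = z(0.100) = -1.2816
z(H) = z(FA) + d' = -1.2816 + 1.53 = 0.2484
hit rate = Φ(0.2484) = 0.5981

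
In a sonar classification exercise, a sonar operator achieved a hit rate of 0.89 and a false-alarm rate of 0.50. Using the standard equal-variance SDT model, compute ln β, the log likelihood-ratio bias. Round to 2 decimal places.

ln β = -0.75

Φ⁻¹(0.89) = 1.227, Φ⁻¹(0.50) = 0.000
ln β = −½·[z(H)² − z(FA)²] = −0.5 × (1.506 − 0.000) = -0.753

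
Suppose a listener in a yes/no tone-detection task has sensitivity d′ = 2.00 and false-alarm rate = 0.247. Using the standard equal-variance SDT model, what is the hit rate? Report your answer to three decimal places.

hit rate = 0.906

z(false-alarm rate) = z(0.247) = -0.6840
z(H) = z(FA) + d' = -0.6840 + 2.00 = 1.3160
hit rate = Φ(1.3160) = 0.9059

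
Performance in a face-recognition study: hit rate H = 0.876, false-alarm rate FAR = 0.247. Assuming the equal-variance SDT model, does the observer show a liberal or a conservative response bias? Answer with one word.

z(H) = 1.155, z(FA) = -0.684
c = −½·(z(H) + z(FA)) = -0.2355
c < 0 → liberal criterion (biased toward responding “yes”).

liberal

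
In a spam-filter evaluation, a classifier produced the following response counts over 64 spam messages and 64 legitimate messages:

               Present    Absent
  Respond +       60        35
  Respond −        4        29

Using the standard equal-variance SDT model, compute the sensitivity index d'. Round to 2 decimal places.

d' = 1.42

H = 60/64 = 0.9375
FA = 35/64 = 0.5469
z(H) = 1.534
z(FA) = 0.118
d' = z(H) − z(FA) = 1.534 − 0.118 = 1.416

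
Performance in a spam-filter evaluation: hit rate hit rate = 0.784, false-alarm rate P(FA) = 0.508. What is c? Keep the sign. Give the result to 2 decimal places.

z(H) = z(0.784) = 0.7858
z(FA) = z(0.508) = 0.0201
c = −½·[z(H) + z(FA)] = −0.5 × (0.7858 + 0.0201) = -0.40295

c = -0.40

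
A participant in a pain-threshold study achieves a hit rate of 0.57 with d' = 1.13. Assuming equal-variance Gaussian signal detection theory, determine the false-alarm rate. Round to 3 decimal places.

z(hit rate) = z(0.57) = 0.1764
z(FA) = z(H) − d' = 0.1764 − 1.13 = -0.9536
false-alarm rate = Φ(-0.9536) = 0.1701

false-alarm rate = 0.170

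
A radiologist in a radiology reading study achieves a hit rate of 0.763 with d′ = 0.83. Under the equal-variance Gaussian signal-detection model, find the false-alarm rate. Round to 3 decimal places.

false-alarm rate = 0.455

z(hit rate) = z(0.763) = 0.7160
z(FA) = z(H) − d' = 0.7160 − 0.83 = -0.1140
false-alarm rate = Φ(-0.1140) = 0.4546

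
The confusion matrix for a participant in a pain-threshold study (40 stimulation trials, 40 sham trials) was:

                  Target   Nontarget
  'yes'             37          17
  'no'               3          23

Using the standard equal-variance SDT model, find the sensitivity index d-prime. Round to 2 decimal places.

d-prime = 1.63

H = 37/40 = 0.9250
FA = 17/40 = 0.4250
z(H) = z(0.9250) = 1.4395
z(FA) = z(0.4250) = -0.1891
d' = z(H) − z(FA) = 1.4395 − (-0.1891) = 1.6286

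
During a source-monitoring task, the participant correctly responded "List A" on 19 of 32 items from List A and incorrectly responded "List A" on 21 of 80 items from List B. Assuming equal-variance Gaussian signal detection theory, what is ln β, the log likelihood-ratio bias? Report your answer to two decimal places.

ln β = 0.17

H = 19/32 = 0.5938
FA = 21/80 = 0.2625
z(H) = z(0.5938) = 0.237
z(FA) = z(0.2625) = -0.636
ln β = −½·[z(H)² − z(FA)²] = −0.5 × (0.056 − 0.404) = 0.174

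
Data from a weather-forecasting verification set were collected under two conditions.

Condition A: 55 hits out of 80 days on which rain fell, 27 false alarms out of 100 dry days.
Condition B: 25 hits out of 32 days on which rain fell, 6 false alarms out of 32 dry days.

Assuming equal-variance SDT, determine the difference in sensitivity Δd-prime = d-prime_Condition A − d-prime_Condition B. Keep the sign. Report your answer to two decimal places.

Condition A: z(0.6875) = 0.489, z(0.2700) = -0.613, d' = 1.102
Condition B: z(0.7812) = 0.776, z(0.1875) = -0.887, d' = 1.663
Δd' = d'_Condition A − d'_Condition B = 1.102 − 1.663 = -0.561
Condition B has the higher sensitivity.

Δd-prime = -0.56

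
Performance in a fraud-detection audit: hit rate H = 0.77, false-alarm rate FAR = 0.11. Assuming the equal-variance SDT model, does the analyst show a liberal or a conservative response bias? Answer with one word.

z(H) = 0.739, z(FA) = -1.227
c = −½·(z(H) + z(FA)) = 0.244
c > 0 → conservative criterion (biased toward responding “no”).

conservative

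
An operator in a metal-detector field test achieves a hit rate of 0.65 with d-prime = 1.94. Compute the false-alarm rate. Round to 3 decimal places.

false-alarm rate = 0.060

z(hit rate) = z(0.65) = 0.3853
z(FA) = z(H) − d' = 0.3853 − 1.94 = -1.5547
false-alarm rate = Φ(-1.5547) = 0.0600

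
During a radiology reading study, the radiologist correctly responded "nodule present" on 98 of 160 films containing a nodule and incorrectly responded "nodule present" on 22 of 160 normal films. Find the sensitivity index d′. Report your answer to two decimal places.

d′ = 1.38

H = 98/160 = 0.6125
FA = 22/160 = 0.1375
Φ⁻¹(0.6125) = 0.286, Φ⁻¹(0.1375) = -1.092
d' = z(H) − z(FA) = 0.286 − (-1.092) = 1.378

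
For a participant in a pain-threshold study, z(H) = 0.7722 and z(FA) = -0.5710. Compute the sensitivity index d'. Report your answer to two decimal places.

d' = z(H) − z(FA) = 0.7722 − (-0.5710) = 1.3432

d' = 1.34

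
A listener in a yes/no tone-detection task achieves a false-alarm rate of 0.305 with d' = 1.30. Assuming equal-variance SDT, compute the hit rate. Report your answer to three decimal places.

hit rate = 0.785

z(false-alarm rate) = z(0.305) = -0.5101
z(H) = z(FA) + d' = -0.5101 + 1.30 = 0.7899
hit rate = Φ(0.7899) = 0.7852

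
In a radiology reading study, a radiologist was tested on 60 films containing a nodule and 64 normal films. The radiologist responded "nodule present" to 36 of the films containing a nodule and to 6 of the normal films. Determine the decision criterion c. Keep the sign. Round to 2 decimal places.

H = 36/60 = 0.6000
FA = 6/64 = 0.0938
z(H) = 0.253
z(FA) = -1.318
c = −½·[z(H) + z(FA)] = −0.5 × (0.253 + (-1.318)) = 0.5325

c = 0.53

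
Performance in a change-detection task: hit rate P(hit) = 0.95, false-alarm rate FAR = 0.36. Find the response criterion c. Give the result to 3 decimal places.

z(H) = 1.6449
z(FA) = -0.3585
c = −½·[z(H) + z(FA)] = −0.5 × (1.6449 + (-0.3585)) = -0.6432
c < 0: the observer has a liberal response bias.

c = -0.643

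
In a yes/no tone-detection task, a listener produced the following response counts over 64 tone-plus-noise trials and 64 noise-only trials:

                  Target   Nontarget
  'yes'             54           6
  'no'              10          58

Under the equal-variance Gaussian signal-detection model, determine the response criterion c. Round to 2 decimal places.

H = 54/64 = 0.8438
FA = 6/64 = 0.0938
z(H) = 1.010
z(FA) = -1.318
c = −½·[z(H) + z(FA)] = −0.5 × (1.010 + (-1.318)) = 0.154
c > 0: the listener has a conservative response bias.

c = 0.15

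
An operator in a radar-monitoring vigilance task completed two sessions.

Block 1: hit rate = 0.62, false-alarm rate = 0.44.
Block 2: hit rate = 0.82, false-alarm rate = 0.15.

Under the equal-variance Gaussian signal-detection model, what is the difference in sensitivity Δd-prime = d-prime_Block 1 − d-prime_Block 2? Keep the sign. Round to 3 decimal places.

Δd-prime = -1.495

Block 1: z(0.62) = 0.3055, z(0.44) = -0.1510, d' = 0.4565
Block 2: z(0.82) = 0.9154, z(0.15) = -1.0364, d' = 1.9518
Δd' = d'_Block 1 − d'_Block 2 = 0.4565 − 1.9518 = -1.4953
Block 2 has the higher sensitivity.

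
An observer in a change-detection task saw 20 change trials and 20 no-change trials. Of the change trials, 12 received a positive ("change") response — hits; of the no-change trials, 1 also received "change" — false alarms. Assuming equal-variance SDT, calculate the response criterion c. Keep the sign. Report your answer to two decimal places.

c = 0.70

H = 12/20 = 0.6000
FA = 1/20 = 0.0500
z(0.6000) = 0.2533, z(0.0500) = -1.6449
c = −½·[z(H) + z(FA)] = −0.5 × (0.2533 + (-1.6449)) = 0.6958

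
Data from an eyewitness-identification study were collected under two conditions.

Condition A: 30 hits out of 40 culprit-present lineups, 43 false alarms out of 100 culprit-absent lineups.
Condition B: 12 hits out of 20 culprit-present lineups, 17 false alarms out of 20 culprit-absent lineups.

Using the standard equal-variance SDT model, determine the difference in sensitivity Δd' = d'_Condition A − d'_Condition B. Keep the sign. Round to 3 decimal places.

Δd' = 1.634

Condition A: z(0.7500) = 0.6745, z(0.4300) = -0.1764, d' = 0.8509
Condition B: z(0.6000) = 0.2533, z(0.8500) = 1.0364, d' = -0.7831
Δd' = d'_Condition A − d'_Condition B = 0.8509 − (-0.7831) = 1.6340
Condition A has the higher sensitivity.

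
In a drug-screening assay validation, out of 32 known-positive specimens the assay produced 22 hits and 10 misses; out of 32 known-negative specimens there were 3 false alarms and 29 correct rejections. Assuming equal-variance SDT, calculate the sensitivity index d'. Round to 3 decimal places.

d' = 1.807

H = 22/32 = 0.6875
FA = 3/32 = 0.0938
z(0.6875) = 0.4888, z(0.0938) = -1.3177
d' = z(H) − z(FA) = 0.4888 − (-1.3177) = 1.8065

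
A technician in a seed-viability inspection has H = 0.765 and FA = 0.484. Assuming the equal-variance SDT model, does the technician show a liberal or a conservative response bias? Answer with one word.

z(H) = 0.722, z(FA) = -0.040
c = −½·(z(H) + z(FA)) = -0.341
c < 0 → liberal criterion (biased toward responding “yes”).

liberal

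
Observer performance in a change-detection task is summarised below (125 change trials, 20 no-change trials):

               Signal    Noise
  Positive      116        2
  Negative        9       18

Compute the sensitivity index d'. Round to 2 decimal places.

H = 116/125 = 0.9280
FA = 2/20 = 0.1000
z(H) = 1.4611
z(FA) = -1.2816
d' = z(H) − z(FA) = 1.4611 − (-1.2816) = 2.7427

d' = 2.74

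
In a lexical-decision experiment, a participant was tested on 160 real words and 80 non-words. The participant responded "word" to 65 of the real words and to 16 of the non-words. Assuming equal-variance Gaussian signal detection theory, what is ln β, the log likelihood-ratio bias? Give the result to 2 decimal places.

ln β = 0.33

H = 65/160 = 0.4062
FA = 16/80 = 0.2000
z(H) = -0.237
z(FA) = -0.842
ln β = −½·[z(H)² − z(FA)²] = −0.5 × (0.056 − 0.709) = 0.3265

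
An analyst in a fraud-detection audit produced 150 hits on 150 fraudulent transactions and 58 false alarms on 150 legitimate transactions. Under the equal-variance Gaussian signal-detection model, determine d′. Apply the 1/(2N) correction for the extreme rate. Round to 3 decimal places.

d′ = 3.001

The hit rate is 150/150 = 1, so apply the 1/(2N) correction: H → 1 − 1/(2·150) = 0.99667.
z(H) = z(0.99667) = 2.7134
z(FA) = z(0.38667) = -0.2880
d' = 2.7134 − (-0.2880) = 3.0014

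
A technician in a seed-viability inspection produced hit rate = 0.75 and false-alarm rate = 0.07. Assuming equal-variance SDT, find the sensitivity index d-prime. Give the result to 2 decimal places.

d-prime = 2.15

z(H) = 0.674
z(FA) = -1.476
d' = z(H) − z(FA) = 0.674 − (-1.476) = 2.150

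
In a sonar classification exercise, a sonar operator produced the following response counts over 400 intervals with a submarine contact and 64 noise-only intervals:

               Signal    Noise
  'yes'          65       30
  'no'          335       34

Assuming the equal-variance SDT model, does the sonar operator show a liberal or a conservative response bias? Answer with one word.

conservative

z(H) = -0.984, z(FA) = -0.078
c = −½·(z(H) + z(FA)) = 0.531
c > 0 → conservative criterion (biased toward responding “no”).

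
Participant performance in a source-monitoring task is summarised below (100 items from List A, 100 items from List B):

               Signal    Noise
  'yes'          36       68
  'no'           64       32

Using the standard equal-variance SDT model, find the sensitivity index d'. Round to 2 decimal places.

d' = -0.83

H = 36/100 = 0.3600
FA = 68/100 = 0.6800
z(0.3600) = -0.3585, z(0.6800) = 0.4677
d' = z(H) − z(FA) = -0.3585 − 0.4677 = -0.8262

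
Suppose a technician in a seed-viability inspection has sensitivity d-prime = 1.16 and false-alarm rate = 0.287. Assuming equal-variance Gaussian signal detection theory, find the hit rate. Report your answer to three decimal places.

z(false-alarm rate) = z(0.287) = -0.5622
z(H) = z(FA) + d' = -0.5622 + 1.16 = 0.5978
hit rate = Φ(0.5978) = 0.7250

hit rate = 0.725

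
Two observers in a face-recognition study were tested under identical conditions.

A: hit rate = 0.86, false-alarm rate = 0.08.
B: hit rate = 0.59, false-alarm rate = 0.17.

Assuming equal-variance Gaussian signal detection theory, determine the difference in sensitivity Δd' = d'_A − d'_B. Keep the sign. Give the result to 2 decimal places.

A: z(0.86) = 1.080, z(0.08) = -1.405, d' = 2.485
B: z(0.59) = 0.228, z(0.17) = -0.954, d' = 1.182
Δd' = d'_A − d'_B = 2.485 − 1.182 = 1.303
A has the higher sensitivity.

Δd' = 1.30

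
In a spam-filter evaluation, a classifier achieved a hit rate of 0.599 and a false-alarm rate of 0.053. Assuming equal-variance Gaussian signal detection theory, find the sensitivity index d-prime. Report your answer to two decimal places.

d-prime = 1.87

Φ⁻¹(H) = Φ⁻¹(0.599) = 0.251
Φ⁻¹(FA) = Φ⁻¹(0.053) = -1.616
d' = z(H) − z(FA) = 0.251 − (-1.616) = 1.867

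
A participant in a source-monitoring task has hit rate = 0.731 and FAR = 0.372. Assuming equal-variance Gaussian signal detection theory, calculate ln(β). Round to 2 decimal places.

z(H) = z(0.731) = 0.616
z(FA) = z(0.372) = -0.327
ln β = −½·[z(H)² − z(FA)²] = −0.5 × (0.379 − 0.107) = -0.136

ln β = -0.14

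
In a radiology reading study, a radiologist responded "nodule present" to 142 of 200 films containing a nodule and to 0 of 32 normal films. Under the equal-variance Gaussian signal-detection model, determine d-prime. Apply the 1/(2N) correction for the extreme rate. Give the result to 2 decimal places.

The false-alarm rate is 0/32 = 0, so apply the 1/(2N) correction: FA → 1/(2·32) = 0.01562.
z(H) = z(0.71000) = 0.553
z(FA) = z(0.01562) = -2.154
d' = 0.553 − (-2.154) = 2.707

d-prime = 2.71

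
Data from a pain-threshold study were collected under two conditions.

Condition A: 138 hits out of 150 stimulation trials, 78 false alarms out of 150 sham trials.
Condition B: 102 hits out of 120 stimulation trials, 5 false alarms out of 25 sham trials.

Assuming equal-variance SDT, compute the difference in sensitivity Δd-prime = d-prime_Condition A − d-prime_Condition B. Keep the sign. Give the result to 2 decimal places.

Condition A: z(0.9200) = 1.405, z(0.5200) = 0.050, d' = 1.355
Condition B: z(0.8500) = 1.036, z(0.2000) = -0.842, d' = 1.878
Δd' = d'_Condition A − d'_Condition B = 1.355 − 1.878 = -0.523
Condition B has the higher sensitivity.

Δd-prime = -0.52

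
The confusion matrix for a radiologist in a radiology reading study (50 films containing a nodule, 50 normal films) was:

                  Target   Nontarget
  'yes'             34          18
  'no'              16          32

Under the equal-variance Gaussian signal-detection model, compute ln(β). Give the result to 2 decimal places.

H = 34/50 = 0.6800
FA = 18/50 = 0.3600
z(H) = z(0.6800) = 0.468
z(FA) = z(0.3600) = -0.358
ln β = −½·[z(H)² − z(FA)²] = −0.5 × (0.219 − 0.128) = -0.0455

ln β = -0.05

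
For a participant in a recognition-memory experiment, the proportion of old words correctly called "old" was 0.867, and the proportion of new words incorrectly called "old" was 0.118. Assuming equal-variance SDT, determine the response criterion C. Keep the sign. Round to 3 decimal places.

Φ⁻¹(H) = 1.1123
Φ⁻¹(FA) = -1.1850
c = −½·[z(H) + z(FA)] = −0.5 × (1.1123 + (-1.1850)) = 0.03635

C = 0.036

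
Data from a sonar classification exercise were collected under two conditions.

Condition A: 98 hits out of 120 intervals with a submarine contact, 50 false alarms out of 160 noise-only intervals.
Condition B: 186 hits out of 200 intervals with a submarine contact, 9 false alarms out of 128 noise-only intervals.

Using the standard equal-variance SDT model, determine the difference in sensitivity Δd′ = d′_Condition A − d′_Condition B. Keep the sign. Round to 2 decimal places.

Δd′ = -1.56

Condition A: z(0.8167) = 0.903, z(0.3125) = -0.489, d' = 1.392
Condition B: z(0.9300) = 1.476, z(0.0703) = -1.474, d' = 2.950
Δd' = d'_Condition A − d'_Condition B = 1.392 − 2.950 = -1.558
Condition B has the higher sensitivity.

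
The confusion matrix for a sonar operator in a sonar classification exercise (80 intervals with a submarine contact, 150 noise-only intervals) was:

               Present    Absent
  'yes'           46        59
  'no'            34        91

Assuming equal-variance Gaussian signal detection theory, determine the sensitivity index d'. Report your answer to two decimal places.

H = 46/80 = 0.5750
FA = 59/150 = 0.3933
Φ⁻¹(H) = Φ⁻¹(0.5750) = 0.189
Φ⁻¹(FA) = Φ⁻¹(0.3933) = -0.271
d' = z(H) − z(FA) = 0.189 − (-0.271) = 0.460

d' = 0.46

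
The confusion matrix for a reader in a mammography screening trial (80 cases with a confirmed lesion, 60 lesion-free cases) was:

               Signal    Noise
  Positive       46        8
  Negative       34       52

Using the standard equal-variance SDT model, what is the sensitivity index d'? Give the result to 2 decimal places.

d' = 1.30

H = 46/80 = 0.5750
FA = 8/60 = 0.1333
Φ⁻¹(H) = Φ⁻¹(0.5750) = 0.189
Φ⁻¹(FA) = Φ⁻¹(0.1333) = -1.111
d' = z(H) − z(FA) = 0.189 − (-1.111) = 1.300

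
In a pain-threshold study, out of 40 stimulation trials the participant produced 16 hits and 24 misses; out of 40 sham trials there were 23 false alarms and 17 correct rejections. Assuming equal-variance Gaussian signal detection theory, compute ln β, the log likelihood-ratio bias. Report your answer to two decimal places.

ln β = -0.01

H = 16/40 = 0.4000
FA = 23/40 = 0.5750
z(0.4000) = -0.253, z(0.5750) = 0.189
ln β = −½·[z(H)² − z(FA)²] = −0.5 × (0.064 − 0.036) = -0.014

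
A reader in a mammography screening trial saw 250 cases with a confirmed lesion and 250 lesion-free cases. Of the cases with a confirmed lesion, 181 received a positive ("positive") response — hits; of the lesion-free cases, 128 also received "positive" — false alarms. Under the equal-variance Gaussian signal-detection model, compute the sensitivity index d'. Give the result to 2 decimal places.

H = 181/250 = 0.7240
FA = 128/250 = 0.5120
Φ⁻¹(H) = 0.5948
Φ⁻¹(FA) = 0.0301
d' = z(H) − z(FA) = 0.5948 − 0.0301 = 0.5647

d' = 0.56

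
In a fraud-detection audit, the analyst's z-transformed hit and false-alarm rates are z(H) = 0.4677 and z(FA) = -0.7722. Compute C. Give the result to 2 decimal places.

c = −½·[z(H) + z(FA)] = −½·(0.4677 + (-0.7722)) = 0.15225

C = 0.15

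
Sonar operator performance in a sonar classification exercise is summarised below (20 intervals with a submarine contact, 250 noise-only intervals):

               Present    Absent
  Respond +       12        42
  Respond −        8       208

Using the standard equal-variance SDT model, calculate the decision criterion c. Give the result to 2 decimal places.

c = 0.35

H = 12/20 = 0.6000
FA = 42/250 = 0.1680
z(0.6000) = 0.2533, z(0.1680) = -0.9621
c = −½·[z(H) + z(FA)] = −0.5 × (0.2533 + (-0.9621)) = 0.3544
c > 0: the sonar operator has a conservative response bias.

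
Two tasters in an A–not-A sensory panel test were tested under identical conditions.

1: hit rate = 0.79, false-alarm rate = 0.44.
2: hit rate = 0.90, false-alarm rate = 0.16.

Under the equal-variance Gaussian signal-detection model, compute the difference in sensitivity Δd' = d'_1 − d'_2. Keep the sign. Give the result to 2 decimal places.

Δd' = -1.32

1: z(0.79) = 0.806, z(0.44) = -0.151, d' = 0.957
2: z(0.90) = 1.282, z(0.16) = -0.994, d' = 2.276
Δd' = d'_1 − d'_2 = 0.957 − 2.276 = -1.319
2 has the higher sensitivity.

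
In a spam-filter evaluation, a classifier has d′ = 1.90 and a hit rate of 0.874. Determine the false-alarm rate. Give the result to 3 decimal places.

false-alarm rate = 0.225

z(hit rate) = z(0.874) = 1.1455
z(FA) = z(H) − d' = 1.1455 − 1.90 = -0.7545
false-alarm rate = Φ(-0.7545) = 0.2253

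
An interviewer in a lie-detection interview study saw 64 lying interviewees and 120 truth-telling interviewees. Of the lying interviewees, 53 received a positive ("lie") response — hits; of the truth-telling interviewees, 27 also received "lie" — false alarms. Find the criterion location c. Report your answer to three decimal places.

H = 53/64 = 0.8281
FA = 27/120 = 0.2250
Φ⁻¹(H) = Φ⁻¹(0.8281) = 0.9467
Φ⁻¹(FA) = Φ⁻¹(0.2250) = -0.7554
c = −½·[z(H) + z(FA)] = −0.5 × (0.9467 + (-0.7554)) = -0.09565

c = -0.096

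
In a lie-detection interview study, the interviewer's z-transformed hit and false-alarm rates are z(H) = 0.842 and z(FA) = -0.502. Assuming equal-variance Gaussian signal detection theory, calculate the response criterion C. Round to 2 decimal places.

c = −½·[z(H) + z(FA)] = −½·(0.842 + (-0.502)) = -0.170
c < 0: the interviewer has a liberal response bias.

C = -0.17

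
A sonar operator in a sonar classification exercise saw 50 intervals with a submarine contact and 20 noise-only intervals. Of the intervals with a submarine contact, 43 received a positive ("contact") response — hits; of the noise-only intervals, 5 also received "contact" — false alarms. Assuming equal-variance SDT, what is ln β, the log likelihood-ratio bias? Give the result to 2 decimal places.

H = 43/50 = 0.8600
FA = 5/20 = 0.2500
Φ⁻¹(H) = Φ⁻¹(0.8600) = 1.080
Φ⁻¹(FA) = Φ⁻¹(0.2500) = -0.674
ln β = −½·[z(H)² − z(FA)²] = −0.5 × (1.166 − 0.454) = -0.356

ln β = -0.36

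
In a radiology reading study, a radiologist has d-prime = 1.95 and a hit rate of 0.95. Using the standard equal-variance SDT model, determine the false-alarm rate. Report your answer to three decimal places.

z(hit rate) = z(0.95) = 1.6449
z(FA) = z(H) − d' = 1.6449 − 1.95 = -0.3051
false-alarm rate = Φ(-0.3051) = 0.3801

false-alarm rate = 0.380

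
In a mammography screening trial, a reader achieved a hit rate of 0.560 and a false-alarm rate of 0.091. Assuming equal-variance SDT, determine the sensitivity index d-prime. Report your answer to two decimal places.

z(0.560) = 0.1510, z(0.091) = -1.3346
d' = z(H) − z(FA) = 0.1510 − (-1.3346) = 1.4856

d-prime = 1.49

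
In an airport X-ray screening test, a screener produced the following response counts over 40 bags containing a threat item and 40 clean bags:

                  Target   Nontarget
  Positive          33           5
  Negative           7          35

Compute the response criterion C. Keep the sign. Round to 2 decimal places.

C = 0.11

H = 33/40 = 0.8250
FA = 5/40 = 0.1250
z(0.8250) = 0.9346, z(0.1250) = -1.1503
c = −½·[z(H) + z(FA)] = −0.5 × (0.9346 + (-1.1503)) = 0.10785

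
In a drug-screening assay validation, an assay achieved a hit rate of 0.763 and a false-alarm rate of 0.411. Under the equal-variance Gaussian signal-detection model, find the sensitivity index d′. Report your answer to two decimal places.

z(0.763) = 0.716, z(0.411) = -0.225
d' = z(H) − z(FA) = 0.716 − (-0.225) = 0.941

d′ = 0.94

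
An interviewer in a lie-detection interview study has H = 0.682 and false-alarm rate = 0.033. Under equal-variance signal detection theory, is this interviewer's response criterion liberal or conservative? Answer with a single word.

z(H) = 0.473, z(FA) = -1.838
c = −½·(z(H) + z(FA)) = 0.6825
c > 0 → conservative criterion (biased toward responding “no”).

conservative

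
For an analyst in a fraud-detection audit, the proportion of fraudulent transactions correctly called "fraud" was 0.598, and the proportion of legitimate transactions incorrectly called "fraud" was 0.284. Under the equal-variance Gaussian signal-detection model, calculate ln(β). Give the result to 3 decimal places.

z(0.598) = 0.2482, z(0.284) = -0.5710
ln β = −½·[z(H)² − z(FA)²] = −0.5 × (0.0616 − 0.3260) = 0.1322

ln β = 0.132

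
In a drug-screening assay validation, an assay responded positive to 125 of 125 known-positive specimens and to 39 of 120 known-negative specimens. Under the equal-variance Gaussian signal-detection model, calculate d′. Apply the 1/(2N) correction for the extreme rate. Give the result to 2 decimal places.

The hit rate is 125/125 = 1, so apply the 1/(2N) correction: H → 1 − 1/(2·125) = 0.99600.
z(H) = z(0.99600) = 2.652
z(FA) = z(0.32500) = -0.454
d' = 2.652 − (-0.454) = 3.106

d′ = 3.11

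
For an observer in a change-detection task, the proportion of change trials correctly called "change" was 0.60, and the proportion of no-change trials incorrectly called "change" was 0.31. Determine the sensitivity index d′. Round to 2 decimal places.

z(H) = z(0.60) = 0.2533
z(FA) = z(0.31) = -0.4959
d' = z(H) − z(FA) = 0.2533 − (-0.4959) = 0.7492

d′ = 0.75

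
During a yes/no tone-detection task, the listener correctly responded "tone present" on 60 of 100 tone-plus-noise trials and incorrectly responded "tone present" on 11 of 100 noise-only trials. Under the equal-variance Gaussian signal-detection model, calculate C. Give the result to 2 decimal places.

H = 60/100 = 0.6000
FA = 11/100 = 0.1100
z(H) = z(0.6000) = 0.2533
z(FA) = z(0.1100) = -1.2265
c = −½·[z(H) + z(FA)] = −0.5 × (0.2533 + (-1.2265)) = 0.4866

C = 0.49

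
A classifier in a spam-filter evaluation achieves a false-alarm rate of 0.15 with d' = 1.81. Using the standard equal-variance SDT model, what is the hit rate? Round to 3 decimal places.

hit rate = 0.780

z(false-alarm rate) = z(0.15) = -1.0364
z(H) = z(FA) + d' = -1.0364 + 1.81 = 0.7736
hit rate = Φ(0.7736) = 0.7804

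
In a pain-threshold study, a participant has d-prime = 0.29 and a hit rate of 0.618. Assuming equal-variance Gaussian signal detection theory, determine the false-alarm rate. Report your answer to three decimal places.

z(hit rate) = z(0.618) = 0.3002
z(FA) = z(H) − d' = 0.3002 − 0.29 = 0.0102
false-alarm rate = Φ(0.0102) = 0.5041

false-alarm rate = 0.504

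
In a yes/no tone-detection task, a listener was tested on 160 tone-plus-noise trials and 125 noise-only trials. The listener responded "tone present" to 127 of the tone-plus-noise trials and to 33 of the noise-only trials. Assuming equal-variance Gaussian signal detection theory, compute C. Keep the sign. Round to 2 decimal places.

C = -0.09

H = 127/160 = 0.7937
FA = 33/125 = 0.2640
z(H) = 0.819
z(FA) = -0.631
c = −½·[z(H) + z(FA)] = −0.5 × (0.819 + (-0.631)) = -0.094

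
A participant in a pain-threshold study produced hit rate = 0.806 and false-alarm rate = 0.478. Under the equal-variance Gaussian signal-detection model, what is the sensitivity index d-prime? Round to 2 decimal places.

z(H) = z(0.806) = 0.863
z(FA) = z(0.478) = -0.055
d' = z(H) − z(FA) = 0.863 − (-0.055) = 0.918

d-prime = 0.92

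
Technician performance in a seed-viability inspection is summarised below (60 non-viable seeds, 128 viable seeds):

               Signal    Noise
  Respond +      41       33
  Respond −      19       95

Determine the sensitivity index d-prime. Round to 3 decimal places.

d-prime = 1.127

H = 41/60 = 0.6833
FA = 33/128 = 0.2578
z(0.6833) = 0.4769, z(0.2578) = -0.6501
d' = z(H) − z(FA) = 0.4769 − (-0.6501) = 1.1270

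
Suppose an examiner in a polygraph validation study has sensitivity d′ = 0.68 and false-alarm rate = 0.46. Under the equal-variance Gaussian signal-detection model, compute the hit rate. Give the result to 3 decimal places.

z(false-alarm rate) = z(0.46) = -0.1004
z(H) = z(FA) + d' = -0.1004 + 0.68 = 0.5796
hit rate = Φ(0.5796) = 0.7189

hit rate = 0.719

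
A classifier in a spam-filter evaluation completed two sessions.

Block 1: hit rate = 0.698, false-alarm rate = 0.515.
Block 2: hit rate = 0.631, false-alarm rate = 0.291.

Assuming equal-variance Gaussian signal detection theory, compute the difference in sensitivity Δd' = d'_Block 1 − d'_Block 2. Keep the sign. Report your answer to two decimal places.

Block 1: z(0.698) = 0.519, z(0.515) = 0.038, d' = 0.481
Block 2: z(0.631) = 0.335, z(0.291) = -0.550, d' = 0.885
Δd' = d'_Block 1 − d'_Block 2 = 0.481 − 0.885 = -0.404
Block 2 has the higher sensitivity.

Δd' = -0.40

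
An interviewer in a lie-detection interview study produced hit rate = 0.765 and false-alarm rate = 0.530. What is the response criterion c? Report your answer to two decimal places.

c = -0.40

Φ⁻¹(H) = Φ⁻¹(0.765) = 0.7225
Φ⁻¹(FA) = Φ⁻¹(0.530) = 0.0753
c = −½·[z(H) + z(FA)] = −0.5 × (0.7225 + 0.0753) = -0.3989
c < 0: the interviewer has a liberal response bias.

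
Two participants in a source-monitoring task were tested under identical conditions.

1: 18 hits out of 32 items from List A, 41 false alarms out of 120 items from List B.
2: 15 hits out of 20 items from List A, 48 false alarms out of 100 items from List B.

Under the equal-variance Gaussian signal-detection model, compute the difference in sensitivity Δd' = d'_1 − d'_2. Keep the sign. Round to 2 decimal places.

Δd' = -0.16

1: z(0.5625) = 0.157, z(0.3417) = -0.408, d' = 0.565
2: z(0.7500) = 0.674, z(0.4800) = -0.050, d' = 0.724
Δd' = d'_1 − d'_2 = 0.565 − 0.724 = -0.159
2 has the higher sensitivity.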